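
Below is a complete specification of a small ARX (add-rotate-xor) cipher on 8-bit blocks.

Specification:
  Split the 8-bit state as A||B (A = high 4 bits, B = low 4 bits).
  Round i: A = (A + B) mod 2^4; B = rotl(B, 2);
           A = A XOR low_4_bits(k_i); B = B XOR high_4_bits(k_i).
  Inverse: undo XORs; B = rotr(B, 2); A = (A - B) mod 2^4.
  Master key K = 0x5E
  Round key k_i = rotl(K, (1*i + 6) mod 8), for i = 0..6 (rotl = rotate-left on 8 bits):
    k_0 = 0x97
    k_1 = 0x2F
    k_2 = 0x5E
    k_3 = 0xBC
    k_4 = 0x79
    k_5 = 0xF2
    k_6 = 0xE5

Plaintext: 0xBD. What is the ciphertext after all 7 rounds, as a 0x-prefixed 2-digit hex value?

s_0 = plaintext = 0xBD
s_1 = Round(s_0, k_0) = 0xFE
s_2 = Round(s_1, k_1) = 0x29
s_3 = Round(s_2, k_2) = 0x53
s_4 = Round(s_3, k_3) = 0x47
s_5 = Round(s_4, k_4) = 0x2A
s_6 = Round(s_5, k_5) = 0xE5
s_7 = Round(s_6, k_6) = 0x6B

0x6B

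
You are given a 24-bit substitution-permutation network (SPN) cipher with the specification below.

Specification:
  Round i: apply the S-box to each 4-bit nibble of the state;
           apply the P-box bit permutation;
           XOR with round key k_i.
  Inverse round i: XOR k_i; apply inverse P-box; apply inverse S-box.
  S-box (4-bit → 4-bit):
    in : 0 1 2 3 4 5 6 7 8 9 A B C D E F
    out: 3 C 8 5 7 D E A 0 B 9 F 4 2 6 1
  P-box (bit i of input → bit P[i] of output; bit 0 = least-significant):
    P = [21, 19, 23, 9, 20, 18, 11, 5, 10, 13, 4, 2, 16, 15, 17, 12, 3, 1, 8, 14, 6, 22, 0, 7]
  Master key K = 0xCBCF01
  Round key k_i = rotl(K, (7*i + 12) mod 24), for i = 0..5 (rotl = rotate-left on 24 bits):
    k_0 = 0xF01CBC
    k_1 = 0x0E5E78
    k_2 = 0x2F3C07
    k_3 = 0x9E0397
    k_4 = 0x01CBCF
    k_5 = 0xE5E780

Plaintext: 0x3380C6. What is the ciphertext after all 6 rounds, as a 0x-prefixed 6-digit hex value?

0xF8D807

s_0 = plaintext = 0x3380C6
s_1 = Round(s_0, k_0) = 0x7833F5
s_2 = Round(s_1, k_1) = 0xFD58E8
s_3 = Round(s_2, k_2) = 0x282445
s_4 = Round(s_3, k_3) = 0x2A3D07
s_5 = Round(s_4, k_4) = 0x1EA947
s_6 = Round(s_5, k_5) = 0xF8D807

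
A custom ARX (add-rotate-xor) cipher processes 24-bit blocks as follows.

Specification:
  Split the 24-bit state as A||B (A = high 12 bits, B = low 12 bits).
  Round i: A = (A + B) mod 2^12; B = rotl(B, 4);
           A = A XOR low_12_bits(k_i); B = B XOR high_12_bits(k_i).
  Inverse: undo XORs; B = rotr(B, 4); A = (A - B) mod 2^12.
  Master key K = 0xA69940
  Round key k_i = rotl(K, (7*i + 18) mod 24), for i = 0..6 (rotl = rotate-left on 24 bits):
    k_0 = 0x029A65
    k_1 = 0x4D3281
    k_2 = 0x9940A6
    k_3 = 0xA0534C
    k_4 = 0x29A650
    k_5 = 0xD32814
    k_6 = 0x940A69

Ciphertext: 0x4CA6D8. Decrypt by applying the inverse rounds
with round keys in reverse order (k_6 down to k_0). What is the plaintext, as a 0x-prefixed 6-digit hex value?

s_0 = ciphertext = 0x4CA6D8
s_1 = InvRound(s_0, k_6) = 0x5AA8F9
s_2 = InvRound(s_1, k_5) = 0x262B5C
s_3 = InvRound(s_2, k_4) = 0xD9669C
s_4 = InvRound(s_3, k_3) = 0x5119C9
s_5 = InvRound(s_4, k_2) = 0x8B2D05
s_6 = InvRound(s_5, k_1) = 0x39669D
s_7 = InvRound(s_6, k_0) = 0x58846B

0x58846B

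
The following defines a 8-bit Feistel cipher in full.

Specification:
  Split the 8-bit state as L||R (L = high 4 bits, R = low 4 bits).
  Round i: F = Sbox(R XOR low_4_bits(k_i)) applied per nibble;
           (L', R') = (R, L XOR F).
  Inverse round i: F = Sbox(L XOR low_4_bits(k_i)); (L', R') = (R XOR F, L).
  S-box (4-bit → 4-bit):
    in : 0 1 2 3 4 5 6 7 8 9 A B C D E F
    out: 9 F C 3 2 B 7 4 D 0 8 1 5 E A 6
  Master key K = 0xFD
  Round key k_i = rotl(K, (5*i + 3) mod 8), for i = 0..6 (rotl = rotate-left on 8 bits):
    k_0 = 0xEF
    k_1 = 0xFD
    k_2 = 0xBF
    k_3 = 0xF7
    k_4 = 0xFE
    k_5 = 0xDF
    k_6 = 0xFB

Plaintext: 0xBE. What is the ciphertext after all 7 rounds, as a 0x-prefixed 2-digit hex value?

0xD7

s_0 = plaintext = 0xBE
s_1 = Round(s_0, k_0) = 0xE4
s_2 = Round(s_1, k_1) = 0x4E
s_3 = Round(s_2, k_2) = 0xEB
s_4 = Round(s_3, k_3) = 0xBB
s_5 = Round(s_4, k_4) = 0xB0
s_6 = Round(s_5, k_5) = 0x0D
s_7 = Round(s_6, k_6) = 0xD7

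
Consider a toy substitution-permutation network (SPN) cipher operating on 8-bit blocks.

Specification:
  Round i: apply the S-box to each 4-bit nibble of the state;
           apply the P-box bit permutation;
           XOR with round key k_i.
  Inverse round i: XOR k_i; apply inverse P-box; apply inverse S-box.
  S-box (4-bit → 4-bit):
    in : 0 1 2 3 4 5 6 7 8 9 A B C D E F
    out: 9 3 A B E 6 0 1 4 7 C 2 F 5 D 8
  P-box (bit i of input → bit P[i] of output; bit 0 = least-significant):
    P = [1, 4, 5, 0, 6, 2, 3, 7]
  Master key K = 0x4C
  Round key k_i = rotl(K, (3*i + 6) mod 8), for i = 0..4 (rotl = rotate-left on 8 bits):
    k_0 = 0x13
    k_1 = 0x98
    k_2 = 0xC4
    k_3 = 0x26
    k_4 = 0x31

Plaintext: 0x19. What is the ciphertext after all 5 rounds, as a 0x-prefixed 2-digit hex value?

s_0 = plaintext = 0x19
s_1 = Round(s_0, k_0) = 0x65
s_2 = Round(s_1, k_1) = 0xA8
s_3 = Round(s_2, k_2) = 0x6C
s_4 = Round(s_3, k_3) = 0x15
s_5 = Round(s_4, k_4) = 0x45

0x45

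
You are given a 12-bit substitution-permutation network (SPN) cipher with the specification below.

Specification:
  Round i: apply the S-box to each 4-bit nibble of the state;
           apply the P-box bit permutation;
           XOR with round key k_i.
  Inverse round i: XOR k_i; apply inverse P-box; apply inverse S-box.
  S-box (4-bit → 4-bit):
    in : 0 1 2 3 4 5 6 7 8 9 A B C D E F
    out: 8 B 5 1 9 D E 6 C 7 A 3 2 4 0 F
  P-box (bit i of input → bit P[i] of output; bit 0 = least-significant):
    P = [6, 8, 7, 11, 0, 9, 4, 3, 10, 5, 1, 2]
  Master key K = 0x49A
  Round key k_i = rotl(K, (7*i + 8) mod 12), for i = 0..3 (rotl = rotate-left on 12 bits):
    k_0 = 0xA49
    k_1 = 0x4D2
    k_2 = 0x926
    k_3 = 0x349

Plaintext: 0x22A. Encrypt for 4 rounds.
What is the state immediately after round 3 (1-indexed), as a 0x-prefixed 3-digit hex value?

0x8E4

s_0 = plaintext = 0x22A
s_1 = Round(s_0, k_0) = 0x75A
s_2 = Round(s_1, k_1) = 0xDE9
s_3 = Round(s_2, k_2) = 0x8E4
s_4 = Round(s_3, k_3) = 0xB0F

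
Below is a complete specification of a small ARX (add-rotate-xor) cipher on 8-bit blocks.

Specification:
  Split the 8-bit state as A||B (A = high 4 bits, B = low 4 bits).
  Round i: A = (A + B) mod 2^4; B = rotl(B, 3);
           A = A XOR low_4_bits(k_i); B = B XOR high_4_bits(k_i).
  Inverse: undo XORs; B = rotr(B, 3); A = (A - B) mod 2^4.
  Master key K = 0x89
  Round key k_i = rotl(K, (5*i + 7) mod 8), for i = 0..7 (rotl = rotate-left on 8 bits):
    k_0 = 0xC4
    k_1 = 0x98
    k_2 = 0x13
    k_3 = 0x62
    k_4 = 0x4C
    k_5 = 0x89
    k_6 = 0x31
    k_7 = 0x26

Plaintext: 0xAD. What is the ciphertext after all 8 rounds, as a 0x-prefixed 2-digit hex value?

s_0 = plaintext = 0xAD
s_1 = Round(s_0, k_0) = 0x32
s_2 = Round(s_1, k_1) = 0xD8
s_3 = Round(s_2, k_2) = 0x65
s_4 = Round(s_3, k_3) = 0x9C
s_5 = Round(s_4, k_4) = 0x92
s_6 = Round(s_5, k_5) = 0x29
s_7 = Round(s_6, k_6) = 0xAF
s_8 = Round(s_7, k_7) = 0xFD

0xFD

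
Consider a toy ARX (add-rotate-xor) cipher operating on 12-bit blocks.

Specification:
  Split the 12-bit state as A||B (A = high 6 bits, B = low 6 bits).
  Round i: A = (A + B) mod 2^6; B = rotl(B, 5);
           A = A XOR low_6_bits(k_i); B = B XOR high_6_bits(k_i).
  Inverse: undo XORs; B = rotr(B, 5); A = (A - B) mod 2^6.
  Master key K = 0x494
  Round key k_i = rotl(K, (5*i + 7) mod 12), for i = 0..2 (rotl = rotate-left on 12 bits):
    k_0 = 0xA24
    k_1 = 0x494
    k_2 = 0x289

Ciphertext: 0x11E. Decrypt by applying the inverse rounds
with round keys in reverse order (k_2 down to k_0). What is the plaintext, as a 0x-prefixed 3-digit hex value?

0x7BA

s_0 = ciphertext = 0x11E
s_1 = InvRound(s_0, k_2) = 0x968
s_2 = InvRound(s_1, k_1) = 0xF35
s_3 = InvRound(s_2, k_0) = 0x7BA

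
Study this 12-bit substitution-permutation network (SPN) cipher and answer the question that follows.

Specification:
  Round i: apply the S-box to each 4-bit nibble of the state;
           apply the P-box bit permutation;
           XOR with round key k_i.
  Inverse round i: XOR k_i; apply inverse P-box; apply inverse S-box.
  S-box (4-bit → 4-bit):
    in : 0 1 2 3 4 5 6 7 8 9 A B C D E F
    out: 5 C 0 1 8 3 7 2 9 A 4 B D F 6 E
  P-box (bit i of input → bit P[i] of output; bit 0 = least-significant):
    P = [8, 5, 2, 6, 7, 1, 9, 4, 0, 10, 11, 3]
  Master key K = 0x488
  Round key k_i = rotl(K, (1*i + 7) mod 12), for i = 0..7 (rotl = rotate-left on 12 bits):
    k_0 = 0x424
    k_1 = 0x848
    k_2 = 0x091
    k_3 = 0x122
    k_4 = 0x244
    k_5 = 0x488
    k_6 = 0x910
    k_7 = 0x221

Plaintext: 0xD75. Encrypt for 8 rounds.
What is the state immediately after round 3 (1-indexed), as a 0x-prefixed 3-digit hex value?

s_0 = plaintext = 0xD75
s_1 = Round(s_0, k_0) = 0x90F
s_2 = Round(s_1, k_1) = 0xEA4
s_3 = Round(s_2, k_2) = 0xED1
s_4 = Round(s_3, k_3) = 0xFF4
s_5 = Round(s_4, k_4) = 0xC1E
s_6 = Round(s_5, k_5) = 0xEB5
s_7 = Round(s_6, k_6) = 0x4A2
s_8 = Round(s_7, k_7) = 0x029

0xED1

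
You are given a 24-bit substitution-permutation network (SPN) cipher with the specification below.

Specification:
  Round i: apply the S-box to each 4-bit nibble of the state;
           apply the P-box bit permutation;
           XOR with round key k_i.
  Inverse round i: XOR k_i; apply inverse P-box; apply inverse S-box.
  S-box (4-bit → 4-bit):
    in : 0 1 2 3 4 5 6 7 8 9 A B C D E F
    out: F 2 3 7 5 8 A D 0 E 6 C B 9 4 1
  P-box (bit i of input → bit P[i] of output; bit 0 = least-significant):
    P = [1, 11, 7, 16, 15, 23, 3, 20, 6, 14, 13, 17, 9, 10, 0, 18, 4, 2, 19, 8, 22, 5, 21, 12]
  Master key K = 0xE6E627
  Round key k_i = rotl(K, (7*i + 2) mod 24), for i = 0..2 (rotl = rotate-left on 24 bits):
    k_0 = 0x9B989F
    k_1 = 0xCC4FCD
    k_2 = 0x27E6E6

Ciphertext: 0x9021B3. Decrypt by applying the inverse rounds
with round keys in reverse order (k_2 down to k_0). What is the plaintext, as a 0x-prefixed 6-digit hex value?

s_0 = ciphertext = 0x9021B3
s_1 = InvRound(s_0, k_2) = 0xEC0CC5
s_2 = InvRound(s_1, k_1) = 0xE5F1E8
s_3 = InvRound(s_2, k_0) = 0x30B052

0x30B052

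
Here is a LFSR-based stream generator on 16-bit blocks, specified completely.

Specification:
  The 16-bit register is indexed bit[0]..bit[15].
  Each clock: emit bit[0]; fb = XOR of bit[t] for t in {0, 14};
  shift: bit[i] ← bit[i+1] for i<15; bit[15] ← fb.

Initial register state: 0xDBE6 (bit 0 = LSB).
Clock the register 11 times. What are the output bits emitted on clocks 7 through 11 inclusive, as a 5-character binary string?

11110

reg_0 = 0xDBE6
clock 1: out=0, reg = 0xEDF3
clock 2: out=1, reg = 0x76F9
clock 3: out=1, reg = 0x3B7C
clock 4: out=0, reg = 0x1DBE
clock 5: out=0, reg = 0x0EDF
clock 6: out=1, reg = 0x876F
clock 7: out=1, reg = 0xC3B7
clock 8: out=1, reg = 0x61DB
clock 9: out=1, reg = 0x30ED
clock 10: out=1, reg = 0x9876
clock 11: out=0, reg = 0x4C3B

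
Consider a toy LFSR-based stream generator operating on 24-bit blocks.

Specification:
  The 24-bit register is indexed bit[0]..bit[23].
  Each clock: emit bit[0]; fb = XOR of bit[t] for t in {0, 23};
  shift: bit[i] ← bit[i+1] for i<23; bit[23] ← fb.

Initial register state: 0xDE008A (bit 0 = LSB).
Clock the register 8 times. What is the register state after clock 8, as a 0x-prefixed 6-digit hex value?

reg_0 = 0xDE008A
clock 1: out=0, reg = 0xEF0045
clock 2: out=1, reg = 0x778022
clock 3: out=0, reg = 0x3BC011
clock 4: out=1, reg = 0x9DE008
clock 5: out=0, reg = 0xCEF004
clock 6: out=0, reg = 0xE77802
clock 7: out=0, reg = 0xF3BC01
clock 8: out=1, reg = 0x79DE00

0x79DE00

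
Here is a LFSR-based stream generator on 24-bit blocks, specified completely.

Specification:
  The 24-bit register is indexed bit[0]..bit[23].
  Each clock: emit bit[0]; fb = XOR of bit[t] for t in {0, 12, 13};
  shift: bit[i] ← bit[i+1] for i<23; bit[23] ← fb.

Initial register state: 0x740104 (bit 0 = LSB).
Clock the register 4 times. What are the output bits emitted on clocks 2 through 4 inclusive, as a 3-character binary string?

reg_0 = 0x740104
clock 1: out=0, reg = 0x3A0082
clock 2: out=0, reg = 0x1D0041
clock 3: out=1, reg = 0x8E8020
clock 4: out=0, reg = 0x474010

010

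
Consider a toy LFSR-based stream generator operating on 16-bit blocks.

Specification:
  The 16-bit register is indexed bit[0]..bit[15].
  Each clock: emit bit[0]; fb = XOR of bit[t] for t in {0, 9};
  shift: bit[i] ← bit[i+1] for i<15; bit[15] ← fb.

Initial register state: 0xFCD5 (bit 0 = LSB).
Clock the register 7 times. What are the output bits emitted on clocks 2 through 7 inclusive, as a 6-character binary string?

010101

reg_0 = 0xFCD5
clock 1: out=1, reg = 0xFE6A
clock 2: out=0, reg = 0xFF35
clock 3: out=1, reg = 0x7F9A
clock 4: out=0, reg = 0xBFCD
clock 5: out=1, reg = 0x5FE6
clock 6: out=0, reg = 0xAFF3
clock 7: out=1, reg = 0x57F9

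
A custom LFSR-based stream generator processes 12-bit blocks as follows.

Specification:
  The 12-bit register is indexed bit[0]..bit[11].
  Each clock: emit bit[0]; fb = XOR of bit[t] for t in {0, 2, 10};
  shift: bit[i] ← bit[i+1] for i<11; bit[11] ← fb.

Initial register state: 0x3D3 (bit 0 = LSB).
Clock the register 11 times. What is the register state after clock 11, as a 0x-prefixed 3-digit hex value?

0x616

reg_0 = 0x3D3
clock 1: out=1, reg = 0x9E9
clock 2: out=1, reg = 0xCF4
clock 3: out=0, reg = 0x67A
clock 4: out=0, reg = 0xB3D
clock 5: out=1, reg = 0x59E
clock 6: out=0, reg = 0x2CF
clock 7: out=1, reg = 0x167
clock 8: out=1, reg = 0x0B3
clock 9: out=1, reg = 0x859
clock 10: out=1, reg = 0xC2C
clock 11: out=0, reg = 0x616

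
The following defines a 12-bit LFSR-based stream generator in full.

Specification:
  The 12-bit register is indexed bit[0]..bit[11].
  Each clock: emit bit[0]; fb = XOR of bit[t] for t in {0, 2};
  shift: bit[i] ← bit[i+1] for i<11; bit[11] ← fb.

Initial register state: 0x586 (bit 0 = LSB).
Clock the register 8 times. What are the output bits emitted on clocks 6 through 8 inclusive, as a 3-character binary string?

reg_0 = 0x586
clock 1: out=0, reg = 0xAC3
clock 2: out=1, reg = 0xD61
clock 3: out=1, reg = 0xEB0
clock 4: out=0, reg = 0x758
clock 5: out=0, reg = 0x3AC
clock 6: out=0, reg = 0x9D6
clock 7: out=0, reg = 0xCEB
clock 8: out=1, reg = 0xE75

001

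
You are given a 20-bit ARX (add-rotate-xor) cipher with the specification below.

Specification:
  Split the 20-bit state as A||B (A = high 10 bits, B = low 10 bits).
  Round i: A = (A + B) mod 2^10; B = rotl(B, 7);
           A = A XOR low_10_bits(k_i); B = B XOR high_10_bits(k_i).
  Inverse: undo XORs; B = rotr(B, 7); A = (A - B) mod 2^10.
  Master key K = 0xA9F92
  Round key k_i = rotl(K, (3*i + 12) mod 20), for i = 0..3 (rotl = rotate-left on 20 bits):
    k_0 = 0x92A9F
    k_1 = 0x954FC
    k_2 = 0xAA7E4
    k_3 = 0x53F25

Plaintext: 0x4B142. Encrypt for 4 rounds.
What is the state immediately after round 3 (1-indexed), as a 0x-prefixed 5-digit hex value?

0x0324E

s_0 = plaintext = 0x4B142
s_1 = Round(s_0, k_0) = 0x3C762
s_2 = Round(s_1, k_1) = 0x2BF39
s_3 = Round(s_2, k_2) = 0x0324E
s_4 = Round(s_3, k_3) = 0x5FE06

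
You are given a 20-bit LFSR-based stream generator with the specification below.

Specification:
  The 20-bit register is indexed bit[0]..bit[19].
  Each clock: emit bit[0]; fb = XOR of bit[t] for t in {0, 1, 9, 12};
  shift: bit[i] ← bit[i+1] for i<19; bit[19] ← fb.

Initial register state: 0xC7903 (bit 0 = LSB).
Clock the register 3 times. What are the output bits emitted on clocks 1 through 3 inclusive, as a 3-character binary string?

110

reg_0 = 0xC7903
clock 1: out=1, reg = 0xE3C81
clock 2: out=1, reg = 0x71E40
clock 3: out=0, reg = 0x38F20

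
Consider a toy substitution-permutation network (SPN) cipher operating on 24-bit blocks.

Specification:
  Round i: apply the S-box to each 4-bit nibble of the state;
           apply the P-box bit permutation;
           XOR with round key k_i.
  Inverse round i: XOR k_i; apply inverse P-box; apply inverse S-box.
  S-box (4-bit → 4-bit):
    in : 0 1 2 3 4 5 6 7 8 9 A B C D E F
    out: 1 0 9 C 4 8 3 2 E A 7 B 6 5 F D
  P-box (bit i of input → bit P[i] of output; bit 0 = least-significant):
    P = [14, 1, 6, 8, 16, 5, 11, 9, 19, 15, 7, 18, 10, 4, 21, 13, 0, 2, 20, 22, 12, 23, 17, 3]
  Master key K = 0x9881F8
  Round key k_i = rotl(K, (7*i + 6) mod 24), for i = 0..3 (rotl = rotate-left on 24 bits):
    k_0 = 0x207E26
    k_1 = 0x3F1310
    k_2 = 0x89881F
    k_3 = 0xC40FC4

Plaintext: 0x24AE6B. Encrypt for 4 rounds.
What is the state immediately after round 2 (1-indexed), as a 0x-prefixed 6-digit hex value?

s_0 = plaintext = 0x24AE6B
s_1 = Round(s_0, k_0) = 0x1DAB9C
s_2 = Round(s_1, k_1) = 0x039563
s_3 = Round(s_2, k_2) = 0xDCB96F
s_4 = Round(s_3, k_3) = 0xD3FAB0

0x039563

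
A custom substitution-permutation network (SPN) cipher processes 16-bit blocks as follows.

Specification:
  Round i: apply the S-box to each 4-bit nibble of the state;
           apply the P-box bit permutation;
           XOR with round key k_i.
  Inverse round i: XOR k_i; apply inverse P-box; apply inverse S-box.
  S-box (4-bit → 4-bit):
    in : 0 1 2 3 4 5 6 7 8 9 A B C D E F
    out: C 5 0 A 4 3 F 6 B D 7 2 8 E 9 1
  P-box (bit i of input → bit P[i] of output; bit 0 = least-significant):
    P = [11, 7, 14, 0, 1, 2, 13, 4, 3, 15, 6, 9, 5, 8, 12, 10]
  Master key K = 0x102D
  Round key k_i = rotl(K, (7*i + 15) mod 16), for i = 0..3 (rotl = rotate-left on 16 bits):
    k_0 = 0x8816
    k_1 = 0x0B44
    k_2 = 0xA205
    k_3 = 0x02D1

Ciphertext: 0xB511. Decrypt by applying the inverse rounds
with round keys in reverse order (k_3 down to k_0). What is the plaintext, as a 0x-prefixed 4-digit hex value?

s_0 = ciphertext = 0xB511
s_1 = InvRound(s_0, k_3) = 0xDD4B
s_2 = InvRound(s_1, k_2) = 0xD9A1
s_3 = InvRound(s_2, k_1) = 0x1DBD
s_4 = InvRound(s_3, k_0) = 0x65F3

0x65F3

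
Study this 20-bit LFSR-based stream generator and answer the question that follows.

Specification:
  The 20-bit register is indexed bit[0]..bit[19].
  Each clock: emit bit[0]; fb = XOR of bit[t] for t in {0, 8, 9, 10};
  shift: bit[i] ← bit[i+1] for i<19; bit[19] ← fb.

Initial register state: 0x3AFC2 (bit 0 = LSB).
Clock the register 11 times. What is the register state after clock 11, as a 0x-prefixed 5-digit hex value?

0x2A275

reg_0 = 0x3AFC2
clock 1: out=0, reg = 0x9D7E1
clock 2: out=1, reg = 0x4EBF0
clock 3: out=0, reg = 0x275F8
clock 4: out=0, reg = 0x13AFC
clock 5: out=0, reg = 0x89D7E
clock 6: out=0, reg = 0x44EBF
clock 7: out=1, reg = 0xA275F
clock 8: out=1, reg = 0x513AF
clock 9: out=1, reg = 0xA89D7
clock 10: out=1, reg = 0x544EB
clock 11: out=1, reg = 0x2A275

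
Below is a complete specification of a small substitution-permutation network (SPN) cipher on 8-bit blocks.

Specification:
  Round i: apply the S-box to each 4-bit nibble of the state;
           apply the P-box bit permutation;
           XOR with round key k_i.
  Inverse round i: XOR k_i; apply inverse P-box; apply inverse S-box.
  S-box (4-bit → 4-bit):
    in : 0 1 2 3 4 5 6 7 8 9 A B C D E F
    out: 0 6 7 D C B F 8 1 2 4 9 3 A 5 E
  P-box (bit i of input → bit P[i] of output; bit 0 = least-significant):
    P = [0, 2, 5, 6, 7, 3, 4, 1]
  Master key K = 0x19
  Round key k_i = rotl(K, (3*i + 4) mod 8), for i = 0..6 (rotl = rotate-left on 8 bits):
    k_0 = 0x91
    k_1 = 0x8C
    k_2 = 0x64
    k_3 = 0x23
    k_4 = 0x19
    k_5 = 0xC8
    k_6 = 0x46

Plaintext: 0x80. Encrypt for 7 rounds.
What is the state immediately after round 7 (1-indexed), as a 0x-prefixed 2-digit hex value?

0x32

s_0 = plaintext = 0x80
s_1 = Round(s_0, k_0) = 0x11
s_2 = Round(s_1, k_1) = 0xB0
s_3 = Round(s_2, k_2) = 0xE6
s_4 = Round(s_3, k_3) = 0xD6
s_5 = Round(s_4, k_4) = 0x76
s_6 = Round(s_5, k_5) = 0xAF
s_7 = Round(s_6, k_6) = 0x32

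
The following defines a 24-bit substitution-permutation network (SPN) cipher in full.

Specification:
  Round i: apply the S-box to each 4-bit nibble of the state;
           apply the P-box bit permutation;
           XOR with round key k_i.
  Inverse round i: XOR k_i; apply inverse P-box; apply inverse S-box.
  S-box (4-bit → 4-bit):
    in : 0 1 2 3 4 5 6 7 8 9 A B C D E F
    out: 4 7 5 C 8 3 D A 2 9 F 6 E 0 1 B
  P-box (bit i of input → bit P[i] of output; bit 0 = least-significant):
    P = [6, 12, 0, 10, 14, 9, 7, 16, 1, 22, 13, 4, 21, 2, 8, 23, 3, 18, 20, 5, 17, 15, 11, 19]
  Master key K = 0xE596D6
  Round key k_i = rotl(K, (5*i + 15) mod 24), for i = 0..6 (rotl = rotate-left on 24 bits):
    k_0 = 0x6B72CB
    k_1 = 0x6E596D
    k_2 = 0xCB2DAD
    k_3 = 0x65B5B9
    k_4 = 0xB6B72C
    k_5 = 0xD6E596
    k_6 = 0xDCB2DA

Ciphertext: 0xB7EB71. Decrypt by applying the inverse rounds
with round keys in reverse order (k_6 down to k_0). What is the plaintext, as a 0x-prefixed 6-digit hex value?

s_0 = ciphertext = 0xB7EB71
s_1 = InvRound(s_0, k_6) = 0x69256B
s_2 = InvRound(s_1, k_5) = 0xFAF462
s_3 = InvRound(s_2, k_4) = 0x45B55E
s_4 = InvRound(s_3, k_3) = 0xD45E02
s_5 = InvRound(s_4, k_2) = 0x9AB2AB
s_6 = InvRound(s_5, k_1) = 0xBBA11E
s_7 = InvRound(s_6, k_0) = 0x80C711

0x80C711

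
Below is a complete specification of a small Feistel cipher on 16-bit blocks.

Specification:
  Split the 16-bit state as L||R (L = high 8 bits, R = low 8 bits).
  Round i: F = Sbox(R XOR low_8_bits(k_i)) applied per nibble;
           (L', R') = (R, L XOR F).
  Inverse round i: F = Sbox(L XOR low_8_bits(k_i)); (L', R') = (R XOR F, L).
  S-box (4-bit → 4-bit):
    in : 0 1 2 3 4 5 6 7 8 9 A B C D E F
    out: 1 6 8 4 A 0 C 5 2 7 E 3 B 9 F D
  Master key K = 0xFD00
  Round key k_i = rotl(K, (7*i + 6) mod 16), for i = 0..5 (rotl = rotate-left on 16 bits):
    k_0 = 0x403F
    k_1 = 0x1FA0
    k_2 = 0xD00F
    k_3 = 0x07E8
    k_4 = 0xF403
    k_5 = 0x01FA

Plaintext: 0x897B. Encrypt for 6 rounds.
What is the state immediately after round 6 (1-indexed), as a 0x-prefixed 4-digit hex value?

s_0 = plaintext = 0x897B
s_1 = Round(s_0, k_0) = 0x7B23
s_2 = Round(s_1, k_1) = 0x235F
s_3 = Round(s_2, k_2) = 0x5F22
s_4 = Round(s_3, k_3) = 0x22E1
s_5 = Round(s_4, k_4) = 0xE1DA
s_6 = Round(s_5, k_5) = 0xDA60

0xDA60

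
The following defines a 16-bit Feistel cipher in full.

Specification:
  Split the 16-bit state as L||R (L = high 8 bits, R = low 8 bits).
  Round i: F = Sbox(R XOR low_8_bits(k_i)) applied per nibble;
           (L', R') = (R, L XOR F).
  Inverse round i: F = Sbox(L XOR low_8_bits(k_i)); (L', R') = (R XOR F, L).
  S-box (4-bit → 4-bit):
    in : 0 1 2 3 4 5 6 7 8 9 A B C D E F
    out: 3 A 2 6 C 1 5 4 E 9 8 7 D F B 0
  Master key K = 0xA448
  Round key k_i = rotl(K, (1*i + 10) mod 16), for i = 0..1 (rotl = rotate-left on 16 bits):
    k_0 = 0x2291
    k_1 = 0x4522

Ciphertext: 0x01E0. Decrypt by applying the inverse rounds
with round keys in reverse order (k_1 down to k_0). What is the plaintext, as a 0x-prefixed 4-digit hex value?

s_0 = ciphertext = 0x01E0
s_1 = InvRound(s_0, k_1) = 0xC601
s_2 = InvRound(s_1, k_0) = 0x15C6

0x15C6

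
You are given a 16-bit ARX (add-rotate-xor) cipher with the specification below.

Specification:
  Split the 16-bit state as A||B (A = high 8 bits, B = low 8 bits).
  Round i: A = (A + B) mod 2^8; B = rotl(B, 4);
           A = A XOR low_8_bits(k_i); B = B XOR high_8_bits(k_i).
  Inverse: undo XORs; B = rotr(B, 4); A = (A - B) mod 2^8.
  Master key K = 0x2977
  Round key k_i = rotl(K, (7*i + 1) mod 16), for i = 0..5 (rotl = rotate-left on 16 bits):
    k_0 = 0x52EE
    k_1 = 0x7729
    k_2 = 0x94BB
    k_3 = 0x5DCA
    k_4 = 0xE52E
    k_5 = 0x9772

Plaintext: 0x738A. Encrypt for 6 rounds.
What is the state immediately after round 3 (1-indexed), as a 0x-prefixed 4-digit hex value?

s_0 = plaintext = 0x738A
s_1 = Round(s_0, k_0) = 0x13FA
s_2 = Round(s_1, k_1) = 0x24D8
s_3 = Round(s_2, k_2) = 0x4719
s_4 = Round(s_3, k_3) = 0xAACC
s_5 = Round(s_4, k_4) = 0x5829
s_6 = Round(s_5, k_5) = 0xF305

0x4719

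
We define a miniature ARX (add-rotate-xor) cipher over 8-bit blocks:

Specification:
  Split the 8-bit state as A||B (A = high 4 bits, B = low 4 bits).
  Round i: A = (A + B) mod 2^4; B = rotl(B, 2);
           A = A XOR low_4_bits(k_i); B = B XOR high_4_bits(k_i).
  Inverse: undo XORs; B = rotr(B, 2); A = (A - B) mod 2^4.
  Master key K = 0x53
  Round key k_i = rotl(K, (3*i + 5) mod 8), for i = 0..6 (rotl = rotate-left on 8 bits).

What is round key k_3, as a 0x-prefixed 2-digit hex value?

0xD4

K = 0x53
k_0 = rotl(K, (3*0+5) mod 8) = rotl(K, 5) = 0x6A
k_1 = rotl(K, (3*1+5) mod 8) = rotl(K, 0) = 0x53
k_2 = rotl(K, (3*2+5) mod 8) = rotl(K, 3) = 0x9A
k_3 = rotl(K, (3*3+5) mod 8) = rotl(K, 6) = 0xD4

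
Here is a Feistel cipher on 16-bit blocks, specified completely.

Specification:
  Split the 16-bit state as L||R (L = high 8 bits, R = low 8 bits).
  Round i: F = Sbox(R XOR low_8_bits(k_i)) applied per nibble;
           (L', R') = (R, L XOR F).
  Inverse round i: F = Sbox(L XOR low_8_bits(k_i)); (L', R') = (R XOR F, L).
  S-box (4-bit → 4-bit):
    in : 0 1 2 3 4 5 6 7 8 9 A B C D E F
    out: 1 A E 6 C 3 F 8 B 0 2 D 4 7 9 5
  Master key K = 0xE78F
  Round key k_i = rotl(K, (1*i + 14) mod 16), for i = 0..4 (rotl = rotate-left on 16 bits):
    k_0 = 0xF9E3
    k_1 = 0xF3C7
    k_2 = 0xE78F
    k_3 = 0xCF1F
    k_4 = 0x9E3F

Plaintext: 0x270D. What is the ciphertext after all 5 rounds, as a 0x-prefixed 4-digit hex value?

s_0 = plaintext = 0x270D
s_1 = Round(s_0, k_0) = 0x0DBE
s_2 = Round(s_1, k_1) = 0xBE8D
s_3 = Round(s_2, k_2) = 0x8DA0
s_4 = Round(s_3, k_3) = 0xA058
s_5 = Round(s_4, k_4) = 0x5858

0x5858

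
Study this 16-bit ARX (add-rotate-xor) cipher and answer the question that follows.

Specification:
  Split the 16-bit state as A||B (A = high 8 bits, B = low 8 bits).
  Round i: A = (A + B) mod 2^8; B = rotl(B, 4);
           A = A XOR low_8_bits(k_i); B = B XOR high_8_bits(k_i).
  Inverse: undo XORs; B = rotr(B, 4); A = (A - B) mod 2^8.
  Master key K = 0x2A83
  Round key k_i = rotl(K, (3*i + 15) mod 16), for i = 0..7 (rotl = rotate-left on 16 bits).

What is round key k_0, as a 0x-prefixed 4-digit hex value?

0x9541

K = 0x2A83
k_0 = rotl(K, (3*0+15) mod 16) = rotl(K, 15) = 0x9541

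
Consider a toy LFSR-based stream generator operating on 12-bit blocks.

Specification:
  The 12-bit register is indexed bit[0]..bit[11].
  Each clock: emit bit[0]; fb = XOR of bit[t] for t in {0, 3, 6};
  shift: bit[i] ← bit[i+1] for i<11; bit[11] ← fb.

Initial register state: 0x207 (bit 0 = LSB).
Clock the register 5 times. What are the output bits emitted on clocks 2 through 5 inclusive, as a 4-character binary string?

reg_0 = 0x207
clock 1: out=1, reg = 0x903
clock 2: out=1, reg = 0xC81
clock 3: out=1, reg = 0xE40
clock 4: out=0, reg = 0xF20
clock 5: out=0, reg = 0x790

1100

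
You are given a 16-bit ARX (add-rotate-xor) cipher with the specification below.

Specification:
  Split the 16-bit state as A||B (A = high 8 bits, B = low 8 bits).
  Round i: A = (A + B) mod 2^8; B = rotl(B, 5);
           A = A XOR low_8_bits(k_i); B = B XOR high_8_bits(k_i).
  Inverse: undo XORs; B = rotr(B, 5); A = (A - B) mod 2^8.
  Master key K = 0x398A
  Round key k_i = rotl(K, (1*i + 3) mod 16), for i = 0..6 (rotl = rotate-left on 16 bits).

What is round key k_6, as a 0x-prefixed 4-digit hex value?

K = 0x398A
k_0 = rotl(K, (1*0+3) mod 16) = rotl(K, 3) = 0xCC51
k_1 = rotl(K, (1*1+3) mod 16) = rotl(K, 4) = 0x98A3
k_2 = rotl(K, (1*2+3) mod 16) = rotl(K, 5) = 0x3147
k_3 = rotl(K, (1*3+3) mod 16) = rotl(K, 6) = 0x628E
k_4 = rotl(K, (1*4+3) mod 16) = rotl(K, 7) = 0xC51C
k_5 = rotl(K, (1*5+3) mod 16) = rotl(K, 8) = 0x8A39
k_6 = rotl(K, (1*6+3) mod 16) = rotl(K, 9) = 0x1473

0x1473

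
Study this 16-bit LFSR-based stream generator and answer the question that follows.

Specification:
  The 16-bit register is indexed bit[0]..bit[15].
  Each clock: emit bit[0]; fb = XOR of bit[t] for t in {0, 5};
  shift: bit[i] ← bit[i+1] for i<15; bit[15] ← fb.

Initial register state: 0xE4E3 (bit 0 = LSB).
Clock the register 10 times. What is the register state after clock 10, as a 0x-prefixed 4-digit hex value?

reg_0 = 0xE4E3
clock 1: out=1, reg = 0x7271
clock 2: out=1, reg = 0x3938
clock 3: out=0, reg = 0x9C9C
clock 4: out=0, reg = 0x4E4E
clock 5: out=0, reg = 0x2727
clock 6: out=1, reg = 0x1393
clock 7: out=1, reg = 0x89C9
clock 8: out=1, reg = 0xC4E4
clock 9: out=0, reg = 0xE272
clock 10: out=0, reg = 0xF139

0xF139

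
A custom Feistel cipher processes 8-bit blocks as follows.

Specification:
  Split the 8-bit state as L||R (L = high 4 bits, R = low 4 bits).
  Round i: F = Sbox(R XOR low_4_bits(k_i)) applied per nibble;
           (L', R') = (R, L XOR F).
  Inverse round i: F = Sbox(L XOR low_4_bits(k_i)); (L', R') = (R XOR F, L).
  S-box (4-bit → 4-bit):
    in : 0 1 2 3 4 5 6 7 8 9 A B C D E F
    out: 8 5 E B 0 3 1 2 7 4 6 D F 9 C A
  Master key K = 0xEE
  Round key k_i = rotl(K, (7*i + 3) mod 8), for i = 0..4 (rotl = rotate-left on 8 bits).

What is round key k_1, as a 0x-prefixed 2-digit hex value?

K = 0xEE
k_0 = rotl(K, (7*0+3) mod 8) = rotl(K, 3) = 0x77
k_1 = rotl(K, (7*1+3) mod 8) = rotl(K, 2) = 0xBB

0xBB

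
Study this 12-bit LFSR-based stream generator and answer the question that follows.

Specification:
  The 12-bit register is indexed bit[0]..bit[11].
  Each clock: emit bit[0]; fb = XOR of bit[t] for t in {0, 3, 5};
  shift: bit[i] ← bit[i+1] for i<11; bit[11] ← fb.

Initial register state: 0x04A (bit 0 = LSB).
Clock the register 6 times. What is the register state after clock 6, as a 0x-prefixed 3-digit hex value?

reg_0 = 0x04A
clock 1: out=0, reg = 0x825
clock 2: out=1, reg = 0x412
clock 3: out=0, reg = 0x209
clock 4: out=1, reg = 0x104
clock 5: out=0, reg = 0x082
clock 6: out=0, reg = 0x041

0x041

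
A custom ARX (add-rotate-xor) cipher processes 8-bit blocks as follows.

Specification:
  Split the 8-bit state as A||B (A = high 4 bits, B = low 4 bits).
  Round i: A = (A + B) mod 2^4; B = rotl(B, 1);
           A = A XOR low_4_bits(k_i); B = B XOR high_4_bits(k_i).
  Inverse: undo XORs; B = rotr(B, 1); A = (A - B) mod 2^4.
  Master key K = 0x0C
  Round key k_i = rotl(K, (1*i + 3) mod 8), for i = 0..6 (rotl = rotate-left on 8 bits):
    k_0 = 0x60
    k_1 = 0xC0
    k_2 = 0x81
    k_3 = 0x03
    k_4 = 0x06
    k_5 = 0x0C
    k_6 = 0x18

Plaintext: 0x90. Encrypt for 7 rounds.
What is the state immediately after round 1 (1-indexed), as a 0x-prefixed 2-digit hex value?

0x96

s_0 = plaintext = 0x90
s_1 = Round(s_0, k_0) = 0x96
s_2 = Round(s_1, k_1) = 0xF0
s_3 = Round(s_2, k_2) = 0xE8
s_4 = Round(s_3, k_3) = 0x51
s_5 = Round(s_4, k_4) = 0x02
s_6 = Round(s_5, k_5) = 0xE4
s_7 = Round(s_6, k_6) = 0xA9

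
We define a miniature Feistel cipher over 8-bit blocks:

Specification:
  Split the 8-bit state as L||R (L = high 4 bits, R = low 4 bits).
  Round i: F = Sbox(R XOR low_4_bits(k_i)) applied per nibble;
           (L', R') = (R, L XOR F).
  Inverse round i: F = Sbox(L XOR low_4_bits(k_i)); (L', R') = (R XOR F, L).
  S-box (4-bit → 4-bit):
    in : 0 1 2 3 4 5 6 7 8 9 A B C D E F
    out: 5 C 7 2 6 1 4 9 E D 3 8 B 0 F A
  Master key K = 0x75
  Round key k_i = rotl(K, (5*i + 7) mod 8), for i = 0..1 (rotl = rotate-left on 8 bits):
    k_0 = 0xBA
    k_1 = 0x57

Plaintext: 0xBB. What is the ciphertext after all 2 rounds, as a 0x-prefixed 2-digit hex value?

0x7E

s_0 = plaintext = 0xBB
s_1 = Round(s_0, k_0) = 0xB7
s_2 = Round(s_1, k_1) = 0x7E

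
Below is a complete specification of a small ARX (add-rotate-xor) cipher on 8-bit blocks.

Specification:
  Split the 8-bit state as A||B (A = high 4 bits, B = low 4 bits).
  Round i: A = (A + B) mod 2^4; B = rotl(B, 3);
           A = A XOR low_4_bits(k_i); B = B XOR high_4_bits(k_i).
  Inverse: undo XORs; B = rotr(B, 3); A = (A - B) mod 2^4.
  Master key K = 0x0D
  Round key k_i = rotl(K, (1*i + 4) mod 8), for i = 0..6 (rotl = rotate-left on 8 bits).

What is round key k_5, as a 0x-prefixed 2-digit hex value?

0x1A

K = 0x0D
k_0 = rotl(K, (1*0+4) mod 8) = rotl(K, 4) = 0xD0
k_1 = rotl(K, (1*1+4) mod 8) = rotl(K, 5) = 0xA1
k_2 = rotl(K, (1*2+4) mod 8) = rotl(K, 6) = 0x43
k_3 = rotl(K, (1*3+4) mod 8) = rotl(K, 7) = 0x86
k_4 = rotl(K, (1*4+4) mod 8) = rotl(K, 0) = 0x0D
k_5 = rotl(K, (1*5+4) mod 8) = rotl(K, 1) = 0x1A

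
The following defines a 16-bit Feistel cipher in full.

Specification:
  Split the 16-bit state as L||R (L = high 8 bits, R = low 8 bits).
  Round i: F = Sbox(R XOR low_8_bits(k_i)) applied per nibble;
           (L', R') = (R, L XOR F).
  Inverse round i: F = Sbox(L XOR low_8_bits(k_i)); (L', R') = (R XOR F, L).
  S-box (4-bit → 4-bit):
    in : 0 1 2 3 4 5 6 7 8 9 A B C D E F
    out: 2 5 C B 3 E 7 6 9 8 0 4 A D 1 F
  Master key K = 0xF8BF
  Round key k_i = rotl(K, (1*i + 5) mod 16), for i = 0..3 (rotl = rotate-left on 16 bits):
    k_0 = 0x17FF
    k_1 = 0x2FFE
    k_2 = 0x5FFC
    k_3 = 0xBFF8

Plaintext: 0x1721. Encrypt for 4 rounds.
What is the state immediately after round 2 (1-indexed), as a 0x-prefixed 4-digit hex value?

s_0 = plaintext = 0x1721
s_1 = Round(s_0, k_0) = 0x21C6
s_2 = Round(s_1, k_1) = 0xC698
s_3 = Round(s_2, k_2) = 0x98B5
s_4 = Round(s_3, k_3) = 0xB5A5

0xC698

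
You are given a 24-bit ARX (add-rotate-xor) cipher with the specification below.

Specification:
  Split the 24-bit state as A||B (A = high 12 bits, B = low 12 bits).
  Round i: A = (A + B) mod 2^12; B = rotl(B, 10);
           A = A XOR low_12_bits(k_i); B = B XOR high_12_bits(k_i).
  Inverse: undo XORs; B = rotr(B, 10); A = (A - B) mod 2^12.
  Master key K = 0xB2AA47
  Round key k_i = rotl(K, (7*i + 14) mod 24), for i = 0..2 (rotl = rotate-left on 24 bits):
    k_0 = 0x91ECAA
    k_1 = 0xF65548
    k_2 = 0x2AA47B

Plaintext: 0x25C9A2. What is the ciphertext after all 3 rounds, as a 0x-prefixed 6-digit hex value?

0x341344

s_0 = plaintext = 0x25C9A2
s_1 = Round(s_0, k_0) = 0x754376
s_2 = Round(s_1, k_1) = 0xF827B8
s_3 = Round(s_2, k_2) = 0x341344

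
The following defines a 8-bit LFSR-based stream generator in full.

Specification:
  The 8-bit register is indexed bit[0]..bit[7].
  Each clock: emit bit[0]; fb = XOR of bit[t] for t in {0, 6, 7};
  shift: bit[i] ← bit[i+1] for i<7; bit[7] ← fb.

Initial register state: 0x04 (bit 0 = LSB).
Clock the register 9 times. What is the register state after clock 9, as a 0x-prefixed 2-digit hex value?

0xB6

reg_0 = 0x04
clock 1: out=0, reg = 0x02
clock 2: out=0, reg = 0x01
clock 3: out=1, reg = 0x80
clock 4: out=0, reg = 0xC0
clock 5: out=0, reg = 0x60
clock 6: out=0, reg = 0xB0
clock 7: out=0, reg = 0xD8
clock 8: out=0, reg = 0x6C
clock 9: out=0, reg = 0xB6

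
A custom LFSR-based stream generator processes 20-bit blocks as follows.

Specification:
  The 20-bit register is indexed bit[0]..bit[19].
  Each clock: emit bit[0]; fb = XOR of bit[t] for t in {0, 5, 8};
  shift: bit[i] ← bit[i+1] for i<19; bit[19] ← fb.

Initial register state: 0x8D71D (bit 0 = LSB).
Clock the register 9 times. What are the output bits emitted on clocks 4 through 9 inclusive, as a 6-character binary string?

reg_0 = 0x8D71D
clock 1: out=1, reg = 0x46B8E
clock 2: out=0, reg = 0xA35C7
clock 3: out=1, reg = 0x51AE3
clock 4: out=1, reg = 0x28D71
clock 5: out=1, reg = 0x946B8
clock 6: out=0, reg = 0xCA35C
clock 7: out=0, reg = 0xE51AE
clock 8: out=0, reg = 0x728D7
clock 9: out=1, reg = 0xB946B

110001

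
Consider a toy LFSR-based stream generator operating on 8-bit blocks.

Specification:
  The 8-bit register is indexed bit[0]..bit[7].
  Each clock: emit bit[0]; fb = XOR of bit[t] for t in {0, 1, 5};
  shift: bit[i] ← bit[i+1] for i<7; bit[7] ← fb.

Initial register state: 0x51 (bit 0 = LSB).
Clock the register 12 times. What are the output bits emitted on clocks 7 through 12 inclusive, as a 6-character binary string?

101100

reg_0 = 0x51
clock 1: out=1, reg = 0xA8
clock 2: out=0, reg = 0xD4
clock 3: out=0, reg = 0x6A
clock 4: out=0, reg = 0x35
clock 5: out=1, reg = 0x1A
clock 6: out=0, reg = 0x8D
clock 7: out=1, reg = 0xC6
clock 8: out=0, reg = 0xE3
clock 9: out=1, reg = 0xF1
clock 10: out=1, reg = 0x78
clock 11: out=0, reg = 0xBC
clock 12: out=0, reg = 0xDE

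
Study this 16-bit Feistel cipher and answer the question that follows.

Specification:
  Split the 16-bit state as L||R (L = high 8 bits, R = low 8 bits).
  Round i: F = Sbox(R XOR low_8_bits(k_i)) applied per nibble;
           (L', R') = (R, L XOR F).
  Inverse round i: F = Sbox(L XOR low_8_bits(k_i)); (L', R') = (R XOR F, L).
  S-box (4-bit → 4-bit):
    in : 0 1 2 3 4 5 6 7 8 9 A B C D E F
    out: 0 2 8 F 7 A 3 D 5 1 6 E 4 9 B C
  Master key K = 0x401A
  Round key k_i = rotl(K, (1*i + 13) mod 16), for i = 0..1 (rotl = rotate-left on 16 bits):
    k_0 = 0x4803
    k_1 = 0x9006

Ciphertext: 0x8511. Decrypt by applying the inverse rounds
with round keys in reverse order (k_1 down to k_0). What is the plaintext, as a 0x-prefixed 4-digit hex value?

s_0 = ciphertext = 0x8511
s_1 = InvRound(s_0, k_1) = 0x4E85
s_2 = InvRound(s_1, k_0) = 0xFC4E

0xFC4E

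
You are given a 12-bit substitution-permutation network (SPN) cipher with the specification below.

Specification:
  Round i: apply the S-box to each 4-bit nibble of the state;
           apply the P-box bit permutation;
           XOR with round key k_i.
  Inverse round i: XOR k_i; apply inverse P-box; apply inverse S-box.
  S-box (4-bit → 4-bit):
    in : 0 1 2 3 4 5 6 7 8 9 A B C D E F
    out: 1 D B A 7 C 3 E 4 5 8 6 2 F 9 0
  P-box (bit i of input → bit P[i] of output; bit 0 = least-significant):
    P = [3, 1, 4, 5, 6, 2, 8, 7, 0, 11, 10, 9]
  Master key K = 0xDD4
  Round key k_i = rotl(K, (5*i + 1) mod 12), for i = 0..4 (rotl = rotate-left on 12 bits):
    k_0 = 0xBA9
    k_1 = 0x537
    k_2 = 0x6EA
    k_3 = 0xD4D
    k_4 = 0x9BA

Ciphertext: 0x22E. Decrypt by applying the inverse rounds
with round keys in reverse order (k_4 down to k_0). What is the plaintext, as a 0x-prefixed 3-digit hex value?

0x32B

s_0 = ciphertext = 0x22E
s_1 = InvRound(s_0, k_4) = 0x378
s_2 = InvRound(s_1, k_3) = 0xDC5
s_3 = InvRound(s_2, k_2) = 0x2B2
s_4 = InvRound(s_3, k_1) = 0x17F
s_5 = InvRound(s_4, k_0) = 0x32B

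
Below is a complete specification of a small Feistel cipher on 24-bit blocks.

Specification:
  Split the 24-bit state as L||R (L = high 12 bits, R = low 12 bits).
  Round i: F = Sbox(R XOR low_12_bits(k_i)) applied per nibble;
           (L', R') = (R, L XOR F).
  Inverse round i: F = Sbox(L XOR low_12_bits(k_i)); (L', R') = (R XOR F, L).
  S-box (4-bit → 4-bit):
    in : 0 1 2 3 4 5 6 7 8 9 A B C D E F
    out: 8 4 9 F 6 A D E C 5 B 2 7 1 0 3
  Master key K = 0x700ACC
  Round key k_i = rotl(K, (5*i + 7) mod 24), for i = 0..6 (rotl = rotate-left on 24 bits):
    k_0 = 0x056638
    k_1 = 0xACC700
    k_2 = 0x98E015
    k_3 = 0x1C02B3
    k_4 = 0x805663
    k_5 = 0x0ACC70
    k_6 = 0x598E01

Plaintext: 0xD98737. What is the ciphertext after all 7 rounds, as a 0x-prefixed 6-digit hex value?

s_0 = plaintext = 0xD98737
s_1 = Round(s_0, k_0) = 0x73791B
s_2 = Round(s_1, k_1) = 0x91B775
s_3 = Round(s_2, k_2) = 0x7757C3
s_4 = Round(s_3, k_3) = 0x7C3D9D
s_5 = Round(s_4, k_4) = 0xD9D5F3
s_6 = Round(s_5, k_5) = 0x5F3852
s_7 = Round(s_6, k_6) = 0x85285C

0x85285C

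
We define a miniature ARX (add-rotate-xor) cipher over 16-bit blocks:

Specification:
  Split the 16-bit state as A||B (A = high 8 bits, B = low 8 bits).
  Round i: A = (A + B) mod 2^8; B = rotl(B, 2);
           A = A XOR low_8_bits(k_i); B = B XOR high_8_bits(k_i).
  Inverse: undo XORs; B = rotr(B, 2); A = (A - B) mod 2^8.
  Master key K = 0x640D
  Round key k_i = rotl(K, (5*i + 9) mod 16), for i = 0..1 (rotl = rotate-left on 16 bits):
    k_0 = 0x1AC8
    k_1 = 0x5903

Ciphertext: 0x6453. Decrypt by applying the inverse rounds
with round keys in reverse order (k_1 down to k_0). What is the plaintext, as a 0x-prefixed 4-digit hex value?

0x0726

s_0 = ciphertext = 0x6453
s_1 = InvRound(s_0, k_1) = 0xE582
s_2 = InvRound(s_1, k_0) = 0x0726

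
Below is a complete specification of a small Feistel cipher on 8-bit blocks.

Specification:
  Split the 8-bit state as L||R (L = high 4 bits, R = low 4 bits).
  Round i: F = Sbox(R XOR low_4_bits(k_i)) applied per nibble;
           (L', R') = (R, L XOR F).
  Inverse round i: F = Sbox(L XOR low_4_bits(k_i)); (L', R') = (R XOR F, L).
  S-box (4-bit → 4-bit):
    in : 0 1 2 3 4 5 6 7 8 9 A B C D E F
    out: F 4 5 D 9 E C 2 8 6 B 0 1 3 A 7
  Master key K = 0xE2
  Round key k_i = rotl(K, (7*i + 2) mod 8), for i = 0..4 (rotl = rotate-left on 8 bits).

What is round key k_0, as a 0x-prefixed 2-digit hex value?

0x8B

K = 0xE2
k_0 = rotl(K, (7*0+2) mod 8) = rotl(K, 2) = 0x8B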